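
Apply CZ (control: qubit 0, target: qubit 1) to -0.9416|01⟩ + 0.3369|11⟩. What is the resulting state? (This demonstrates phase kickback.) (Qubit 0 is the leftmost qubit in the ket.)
-0.9416|01⟩ - 0.3369|11⟩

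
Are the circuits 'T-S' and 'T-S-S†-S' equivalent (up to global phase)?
Yes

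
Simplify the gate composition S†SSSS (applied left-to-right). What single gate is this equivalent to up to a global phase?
S†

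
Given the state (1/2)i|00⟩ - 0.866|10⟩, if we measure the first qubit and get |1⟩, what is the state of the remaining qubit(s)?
-|0⟩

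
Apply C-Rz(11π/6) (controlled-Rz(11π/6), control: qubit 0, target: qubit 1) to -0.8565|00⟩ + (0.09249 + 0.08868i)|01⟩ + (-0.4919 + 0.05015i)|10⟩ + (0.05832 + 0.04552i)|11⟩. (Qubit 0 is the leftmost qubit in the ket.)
-0.8565|00⟩ + (0.09249 + 0.08868i)|01⟩ + (0.4881 + 0.07887i)|10⟩ + (-0.06811 - 0.02887i)|11⟩

C-Rz(11π/6) leaves the control-|0⟩ kets |00⟩, |01⟩ unchanged and applies Rz(11π/6) to qubit 1 on the control-|1⟩ pair (|10⟩, |11⟩).
Rz(11π/6) = [[e^(−iθ/2), 0], [0, e^(iθ/2)]] with e^(±iθ/2) = cos(θ/2) ± i·sin(θ/2); θ = 11π/6, cos(θ/2) ≈ -0.965926, sin(θ/2) ≈ 0.258819.
With a = amp(|10⟩) = (-0.4919 + 0.05015i) and b = amp(|11⟩) = (0.05832 + 0.04552i):
new amp(|10⟩) = (-0.965926 - 0.258819i)·a = (0.4881 + 0.07887i)
new amp(|11⟩) = (-0.965926 + 0.258819i)·b = (-0.06811 - 0.02887i)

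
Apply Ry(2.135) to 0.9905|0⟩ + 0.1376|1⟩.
0.3572|0⟩ + 0.934|1⟩

Ry(2.135) = [[cos(θ/2), −sin(θ/2)], [sin(θ/2), cos(θ/2)]]; θ = 2.135, cos(θ/2) ≈ 0.482316, sin(θ/2) ≈ 0.875997.
With a = amp(|0⟩) = 0.9905 and b = amp(|1⟩) = 0.1376:
new amp(|0⟩) = (0.482316)·a + (-0.875997)·b = 0.3572
new amp(|1⟩) = (0.875997)·a + (0.482316)·b = 0.934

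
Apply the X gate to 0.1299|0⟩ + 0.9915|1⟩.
0.9915|0⟩ + 0.1299|1⟩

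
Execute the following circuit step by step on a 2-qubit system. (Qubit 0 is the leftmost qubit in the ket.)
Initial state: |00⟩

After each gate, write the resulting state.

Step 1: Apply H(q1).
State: 1/√2|00⟩ + 1/√2|01⟩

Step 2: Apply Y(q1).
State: -(1/√2)i|00⟩ + (1/√2)i|01⟩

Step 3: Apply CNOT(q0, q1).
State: -(1/√2)i|00⟩ + (1/√2)i|01⟩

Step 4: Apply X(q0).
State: -(1/√2)i|10⟩ + (1/√2)i|11⟩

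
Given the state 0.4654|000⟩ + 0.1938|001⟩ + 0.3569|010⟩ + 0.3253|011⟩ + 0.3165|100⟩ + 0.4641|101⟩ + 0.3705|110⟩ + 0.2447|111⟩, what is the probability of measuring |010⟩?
0.1274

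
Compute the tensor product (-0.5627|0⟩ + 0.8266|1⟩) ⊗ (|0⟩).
-0.5627|00⟩ + 0.8266|10⟩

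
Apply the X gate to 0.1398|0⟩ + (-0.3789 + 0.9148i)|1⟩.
(-0.3789 + 0.9148i)|0⟩ + 0.1398|1⟩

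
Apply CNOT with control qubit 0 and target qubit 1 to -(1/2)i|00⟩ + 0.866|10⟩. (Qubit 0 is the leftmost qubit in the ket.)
-(1/2)i|00⟩ + 0.866|11⟩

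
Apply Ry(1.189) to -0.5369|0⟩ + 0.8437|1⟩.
-0.9173|0⟩ + 0.3982|1⟩

Ry(1.189) = [[cos(θ/2), −sin(θ/2)], [sin(θ/2), cos(θ/2)]]; θ = 1.189, cos(θ/2) ≈ 0.828429, sin(θ/2) ≈ 0.560095.
With a = amp(|0⟩) = -0.5369 and b = amp(|1⟩) = 0.8437:
new amp(|0⟩) = (0.828429)·a + (-0.560095)·b = -0.9173
new amp(|1⟩) = (0.560095)·a + (0.828429)·b = 0.3982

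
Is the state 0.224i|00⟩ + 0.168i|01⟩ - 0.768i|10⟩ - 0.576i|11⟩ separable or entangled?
Separable

Writing the state as a|00⟩ + b|01⟩ + c|10⟩ + d|11⟩, it is a product state iff ad − bc = 0.
Here (a, b, c, d) = (0.224i, 0.168i, -0.768i, -0.576i): ad − bc = (0.224i)(-0.576i) − (0.168i)(-0.768i) = 0, so the state is separable.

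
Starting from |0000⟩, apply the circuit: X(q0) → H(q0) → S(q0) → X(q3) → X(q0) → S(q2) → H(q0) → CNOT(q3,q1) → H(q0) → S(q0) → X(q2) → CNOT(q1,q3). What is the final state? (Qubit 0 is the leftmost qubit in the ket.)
-(1/√2)i|0110⟩ + (1/√2)i|1110⟩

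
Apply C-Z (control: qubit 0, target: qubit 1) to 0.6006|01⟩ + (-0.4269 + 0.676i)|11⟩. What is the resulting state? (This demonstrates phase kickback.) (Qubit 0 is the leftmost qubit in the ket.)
0.6006|01⟩ + (0.4269 - 0.676i)|11⟩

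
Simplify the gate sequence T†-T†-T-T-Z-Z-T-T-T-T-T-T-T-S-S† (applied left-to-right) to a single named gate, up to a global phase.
T†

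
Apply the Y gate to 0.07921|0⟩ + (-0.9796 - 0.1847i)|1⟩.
(-0.1847 + 0.9796i)|0⟩ + 0.07921i|1⟩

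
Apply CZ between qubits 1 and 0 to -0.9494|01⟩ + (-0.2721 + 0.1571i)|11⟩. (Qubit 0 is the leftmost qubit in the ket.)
-0.9494|01⟩ + (0.2721 - 0.1571i)|11⟩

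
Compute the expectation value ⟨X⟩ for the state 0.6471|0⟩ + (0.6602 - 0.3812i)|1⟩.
0.8544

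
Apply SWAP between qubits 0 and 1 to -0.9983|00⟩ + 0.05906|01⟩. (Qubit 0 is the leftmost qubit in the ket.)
-0.9983|00⟩ + 0.05906|10⟩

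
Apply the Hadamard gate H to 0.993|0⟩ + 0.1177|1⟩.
0.7854|0⟩ + 0.6189|1⟩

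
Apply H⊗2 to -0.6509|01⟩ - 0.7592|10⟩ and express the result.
-0.7051|00⟩ - 0.05415|01⟩ + 0.05415|10⟩ + 0.7051|11⟩

H⊗2 gives amp(|y⟩) = (1/2) Σ_x (−1)^(x·y) amp(|x⟩), where x·y is the number of positions in which both x and y have a 1.
|00⟩: (-0.6509 - 0.7592)/2 = -0.7051
|01⟩: (0.6509 - 0.7592)/2 = -0.05415
|10⟩: (-0.6509 + 0.7592)/2 = 0.05415
|11⟩: (0.6509 + 0.7592)/2 = 0.7051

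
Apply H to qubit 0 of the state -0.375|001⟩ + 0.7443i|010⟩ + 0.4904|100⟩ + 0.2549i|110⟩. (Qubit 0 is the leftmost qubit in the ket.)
0.3468|000⟩ - 0.2652|001⟩ + 0.7065i|010⟩ - 0.3468|100⟩ - 0.2652|101⟩ + 0.3461i|110⟩

H on qubit 0 mixes each pair of kets that differ only in qubit 0: amplitudes (a, b) of (|…0…⟩, |…1…⟩) become ((a + b)/√2, (a − b)/√2). Kets absent from the input have amplitude 0.
(|000⟩, |100⟩): (a, b) = (0, 0.4904) → (0.3468, -0.3468)
(|001⟩, |101⟩): (a, b) = (-0.375, 0) → (-0.2652, -0.2652)
(|010⟩, |110⟩): (a, b) = (0.7443i, 0.2549i) → (0.7065i, 0.3461i)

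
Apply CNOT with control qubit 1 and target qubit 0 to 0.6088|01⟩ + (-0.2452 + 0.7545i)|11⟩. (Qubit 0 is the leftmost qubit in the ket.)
(-0.2452 + 0.7545i)|01⟩ + 0.6088|11⟩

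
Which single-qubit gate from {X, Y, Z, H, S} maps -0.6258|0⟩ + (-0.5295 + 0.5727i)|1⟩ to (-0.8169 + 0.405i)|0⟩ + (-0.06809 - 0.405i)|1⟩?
H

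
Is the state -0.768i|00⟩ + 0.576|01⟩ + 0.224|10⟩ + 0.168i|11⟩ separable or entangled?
Separable

Writing the state as a|00⟩ + b|01⟩ + c|10⟩ + d|11⟩, it is a product state iff ad − bc = 0.
Here (a, b, c, d) = (-0.768i, 0.576, 0.224, 0.168i): ad − bc = (-0.768i)(0.168i) − (0.576)(0.224) = 0, so the state is separable.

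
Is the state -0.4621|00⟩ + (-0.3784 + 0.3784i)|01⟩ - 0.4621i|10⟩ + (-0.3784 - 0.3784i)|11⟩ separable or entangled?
Separable

Writing the state as a|00⟩ + b|01⟩ + c|10⟩ + d|11⟩, it is a product state iff ad − bc = 0.
Here (a, b, c, d) = (-0.4621, (-0.3784 + 0.3784i), -0.4621i, (-0.3784 - 0.3784i)): ad − bc = (-0.4621)(-0.3784 - 0.3784i) − (-0.3784 + 0.3784i)(-0.4621i) = 0, so the state is separable.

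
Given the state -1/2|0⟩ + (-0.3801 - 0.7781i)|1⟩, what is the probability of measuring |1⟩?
0.7499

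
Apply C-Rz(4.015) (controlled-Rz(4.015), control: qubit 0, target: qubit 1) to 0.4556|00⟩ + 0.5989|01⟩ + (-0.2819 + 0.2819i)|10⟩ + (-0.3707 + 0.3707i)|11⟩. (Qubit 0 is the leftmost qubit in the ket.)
0.4556|00⟩ + 0.5989|01⟩ + (0.3747 + 0.1362i)|10⟩ + (-0.1791 - 0.4927i)|11⟩

C-Rz(4.015) leaves the control-|0⟩ kets |00⟩, |01⟩ unchanged and applies Rz(4.015) to qubit 1 on the control-|1⟩ pair (|10⟩, |11⟩).
Rz(4.015) = [[e^(−iθ/2), 0], [0, e^(iθ/2)]] with e^(±iθ/2) = cos(θ/2) ± i·sin(θ/2); θ = 4.015, cos(θ/2) ≈ -0.422955, sin(θ/2) ≈ 0.906151.
With a = amp(|10⟩) = (-0.2819 + 0.2819i) and b = amp(|11⟩) = (-0.3707 + 0.3707i):
new amp(|10⟩) = (-0.422955 - 0.906151i)·a = (0.3747 + 0.1362i)
new amp(|11⟩) = (-0.422955 + 0.906151i)·b = (-0.1791 - 0.4927i)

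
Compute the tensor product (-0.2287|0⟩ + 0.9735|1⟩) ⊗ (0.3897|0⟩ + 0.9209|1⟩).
-0.08912|00⟩ - 0.2106|01⟩ + 0.3794|10⟩ + 0.8965|11⟩

amp(|b₁b₂…⟩) = product of the factor amplitudes for bits b₁, b₂, …; only kets whose every factor amplitude is nonzero survive.
|00⟩: (-0.2287)(0.3897) = -0.08912
|01⟩: (-0.2287)(0.9209) = -0.2106
|10⟩: (0.9735)(0.3897) = 0.3794
|11⟩: (0.9735)(0.9209) = 0.8965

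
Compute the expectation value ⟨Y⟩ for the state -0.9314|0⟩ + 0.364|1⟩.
0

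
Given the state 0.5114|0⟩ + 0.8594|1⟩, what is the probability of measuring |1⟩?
0.7386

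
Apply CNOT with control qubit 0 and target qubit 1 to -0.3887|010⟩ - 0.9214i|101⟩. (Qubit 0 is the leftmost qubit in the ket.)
-0.3887|010⟩ - 0.9214i|111⟩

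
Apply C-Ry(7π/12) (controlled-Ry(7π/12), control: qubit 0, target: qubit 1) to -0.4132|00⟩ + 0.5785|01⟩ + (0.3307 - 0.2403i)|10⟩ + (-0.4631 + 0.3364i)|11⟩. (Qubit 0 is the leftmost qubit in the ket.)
-0.4132|00⟩ + 0.5785|01⟩ + (0.5687 - 0.4132i)|10⟩ + (-0.01956 + 0.01414i)|11⟩

C-Ry(7π/12) leaves the control-|0⟩ kets |00⟩, |01⟩ unchanged and applies Ry(7π/12) to qubit 1 on the control-|1⟩ pair (|10⟩, |11⟩).
Ry(7π/12) = [[cos(θ/2), −sin(θ/2)], [sin(θ/2), cos(θ/2)]]; θ = 7π/12, cos(θ/2) ≈ 0.608761, sin(θ/2) ≈ 0.793353.
With a = amp(|10⟩) = (0.3307 - 0.2403i) and b = amp(|11⟩) = (-0.4631 + 0.3364i):
new amp(|10⟩) = (0.608761)·a + (-0.793353)·b = (0.5687 - 0.4132i)
new amp(|11⟩) = (0.793353)·a + (0.608761)·b = (-0.01956 + 0.01414i)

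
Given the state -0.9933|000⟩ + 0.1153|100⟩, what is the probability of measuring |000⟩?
0.9866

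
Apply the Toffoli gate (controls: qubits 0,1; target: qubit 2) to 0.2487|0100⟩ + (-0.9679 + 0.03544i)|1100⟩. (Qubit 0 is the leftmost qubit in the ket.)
0.2487|0100⟩ + (-0.9679 + 0.03544i)|1110⟩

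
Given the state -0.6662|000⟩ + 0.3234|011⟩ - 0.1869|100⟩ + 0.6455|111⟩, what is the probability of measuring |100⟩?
0.03493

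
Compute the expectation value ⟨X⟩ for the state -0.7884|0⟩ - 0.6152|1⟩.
0.97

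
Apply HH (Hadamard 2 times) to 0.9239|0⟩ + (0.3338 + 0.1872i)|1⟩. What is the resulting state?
0.9239|0⟩ + (0.3338 + 0.1872i)|1⟩

H² = I, so an even number of Hadamards cancels: H^2 = I and the state is unchanged.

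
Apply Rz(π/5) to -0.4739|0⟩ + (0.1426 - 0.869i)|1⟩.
(-0.4507 + 0.1464i)|0⟩ + (0.4042 - 0.7824i)|1⟩

Rz(π/5) = [[e^(−iθ/2), 0], [0, e^(iθ/2)]] with e^(±iθ/2) = cos(θ/2) ± i·sin(θ/2); θ = π/5, cos(θ/2) ≈ 0.951057, sin(θ/2) ≈ 0.309017.
With a = amp(|0⟩) = -0.4739 and b = amp(|1⟩) = (0.1426 - 0.869i):
new amp(|0⟩) = (0.951057 - 0.309017i)·a = (-0.4507 + 0.1464i)
new amp(|1⟩) = (0.951057 + 0.309017i)·b = (0.4042 - 0.7824i)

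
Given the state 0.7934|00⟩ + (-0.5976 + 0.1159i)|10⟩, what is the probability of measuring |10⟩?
0.3706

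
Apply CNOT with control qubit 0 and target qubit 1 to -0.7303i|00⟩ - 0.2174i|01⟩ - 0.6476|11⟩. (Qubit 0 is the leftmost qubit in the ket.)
-0.7303i|00⟩ - 0.2174i|01⟩ - 0.6476|10⟩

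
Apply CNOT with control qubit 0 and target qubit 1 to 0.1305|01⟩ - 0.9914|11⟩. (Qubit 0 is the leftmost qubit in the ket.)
0.1305|01⟩ - 0.9914|10⟩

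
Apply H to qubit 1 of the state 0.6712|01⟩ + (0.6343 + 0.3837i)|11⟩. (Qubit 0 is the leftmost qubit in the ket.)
0.4746|00⟩ - 0.4746|01⟩ + (0.4485 + 0.2713i)|10⟩ + (-0.4485 - 0.2713i)|11⟩

H on qubit 1 mixes each pair of kets that differ only in qubit 1: amplitudes (a, b) of (|…0…⟩, |…1…⟩) become ((a + b)/√2, (a − b)/√2). Kets absent from the input have amplitude 0.
(|00⟩, |01⟩): (a, b) = (0, 0.6712) → (0.4746, -0.4746)
(|10⟩, |11⟩): (a, b) = (0, (0.6343 + 0.3837i)) → ((0.4485 + 0.2713i), (-0.4485 - 0.2713i))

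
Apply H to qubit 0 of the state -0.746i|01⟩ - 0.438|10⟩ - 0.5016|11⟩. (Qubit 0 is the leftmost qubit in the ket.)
-0.3097|00⟩ + (-0.3547 - 0.5275i)|01⟩ + 0.3097|10⟩ + (0.3547 - 0.5275i)|11⟩

H on qubit 0 mixes each pair of kets that differ only in qubit 0: amplitudes (a, b) of (|…0…⟩, |…1…⟩) become ((a + b)/√2, (a − b)/√2). Kets absent from the input have amplitude 0.
(|00⟩, |10⟩): (a, b) = (0, -0.438) → (-0.3097, 0.3097)
(|01⟩, |11⟩): (a, b) = (-0.746i, -0.5016) → ((-0.3547 - 0.5275i), (0.3547 - 0.5275i))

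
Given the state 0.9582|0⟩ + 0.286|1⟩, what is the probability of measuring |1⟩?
0.0818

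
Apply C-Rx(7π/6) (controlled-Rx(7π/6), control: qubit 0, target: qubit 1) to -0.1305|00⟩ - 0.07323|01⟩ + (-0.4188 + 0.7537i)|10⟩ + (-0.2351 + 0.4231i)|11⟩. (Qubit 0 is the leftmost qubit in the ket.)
-0.1305|00⟩ - 0.07323|01⟩ + (0.5171 + 0.03202i)|10⟩ + (0.7889 + 0.295i)|11⟩

C-Rx(7π/6) leaves the control-|0⟩ kets |00⟩, |01⟩ unchanged and applies Rx(7π/6) to qubit 1 on the control-|1⟩ pair (|10⟩, |11⟩).
Rx(7π/6) = [[cos(θ/2), −i·sin(θ/2)], [−i·sin(θ/2), cos(θ/2)]]; θ = 7π/6, cos(θ/2) ≈ -0.258819, sin(θ/2) ≈ 0.965926.
With a = amp(|10⟩) = (-0.4188 + 0.7537i) and b = amp(|11⟩) = (-0.2351 + 0.4231i):
new amp(|10⟩) = (-0.258819)·a + (-0.965926i)·b = (0.5171 + 0.03202i)
new amp(|11⟩) = (-0.965926i)·a + (-0.258819)·b = (0.7889 + 0.295i)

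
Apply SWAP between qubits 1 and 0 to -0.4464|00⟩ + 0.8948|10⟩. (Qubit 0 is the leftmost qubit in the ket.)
-0.4464|00⟩ + 0.8948|01⟩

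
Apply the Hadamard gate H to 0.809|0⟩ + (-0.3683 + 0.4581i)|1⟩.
(0.3116 + 0.3239i)|0⟩ + (0.8325 - 0.3239i)|1⟩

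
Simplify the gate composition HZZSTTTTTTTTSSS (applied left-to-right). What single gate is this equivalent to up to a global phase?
H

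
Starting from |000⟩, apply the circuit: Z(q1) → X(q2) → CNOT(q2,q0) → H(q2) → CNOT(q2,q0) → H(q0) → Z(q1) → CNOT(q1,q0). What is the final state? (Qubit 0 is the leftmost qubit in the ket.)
1/2|000⟩ - 1/2|001⟩ - 1/2|100⟩ - 1/2|101⟩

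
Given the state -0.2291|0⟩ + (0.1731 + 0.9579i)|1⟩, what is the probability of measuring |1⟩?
0.9475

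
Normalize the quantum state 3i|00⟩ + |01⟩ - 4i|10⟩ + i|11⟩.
(1/√3)i|00⟩ + 0.1925|01⟩ - 0.7698i|10⟩ + 0.1925i|11⟩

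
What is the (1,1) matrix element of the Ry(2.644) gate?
0.2462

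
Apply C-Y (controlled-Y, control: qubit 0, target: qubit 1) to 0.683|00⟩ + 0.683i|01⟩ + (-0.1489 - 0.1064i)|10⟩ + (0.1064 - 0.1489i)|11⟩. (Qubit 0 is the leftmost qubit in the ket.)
0.683|00⟩ + 0.683i|01⟩ + (-0.1489 - 0.1064i)|10⟩ + (0.1064 - 0.1489i)|11⟩

C-Y leaves the control-|0⟩ kets |00⟩, |01⟩ unchanged and applies Y to qubit 1 on the control-|1⟩ pair (|10⟩, |11⟩).
Y = [[0, -i], [i, 0]].
With a = amp(|10⟩) = (-0.1489 - 0.1064i) and b = amp(|11⟩) = (0.1064 - 0.1489i):
new amp(|10⟩) = (-i)·b = (-0.1489 - 0.1064i)
new amp(|11⟩) = (i)·a = (0.1064 - 0.1489i)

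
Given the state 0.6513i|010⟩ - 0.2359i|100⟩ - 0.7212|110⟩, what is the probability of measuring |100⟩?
0.05565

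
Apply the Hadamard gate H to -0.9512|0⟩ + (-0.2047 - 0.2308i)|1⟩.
(-0.8173 - 0.1632i)|0⟩ + (-0.5279 + 0.1632i)|1⟩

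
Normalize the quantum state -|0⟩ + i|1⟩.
-1/√2|0⟩ + (1/√2)i|1⟩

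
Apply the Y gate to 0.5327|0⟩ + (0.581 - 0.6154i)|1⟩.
(-0.6154 - 0.581i)|0⟩ + 0.5327i|1⟩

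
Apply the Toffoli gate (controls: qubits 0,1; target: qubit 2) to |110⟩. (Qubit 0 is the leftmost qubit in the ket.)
|111⟩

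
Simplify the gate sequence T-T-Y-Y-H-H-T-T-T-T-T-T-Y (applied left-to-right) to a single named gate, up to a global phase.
Y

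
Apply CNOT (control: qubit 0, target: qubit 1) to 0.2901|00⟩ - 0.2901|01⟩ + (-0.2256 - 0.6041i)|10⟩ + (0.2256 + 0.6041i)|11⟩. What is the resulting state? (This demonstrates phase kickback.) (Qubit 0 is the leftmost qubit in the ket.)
0.2901|00⟩ - 0.2901|01⟩ + (0.2256 + 0.6041i)|10⟩ + (-0.2256 - 0.6041i)|11⟩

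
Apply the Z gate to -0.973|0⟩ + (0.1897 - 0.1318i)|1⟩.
-0.973|0⟩ + (-0.1897 + 0.1318i)|1⟩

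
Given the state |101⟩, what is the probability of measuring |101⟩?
1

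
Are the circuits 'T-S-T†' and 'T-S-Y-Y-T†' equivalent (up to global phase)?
Yes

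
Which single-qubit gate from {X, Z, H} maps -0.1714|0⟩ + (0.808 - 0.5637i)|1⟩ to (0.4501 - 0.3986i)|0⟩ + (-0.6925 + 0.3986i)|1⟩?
H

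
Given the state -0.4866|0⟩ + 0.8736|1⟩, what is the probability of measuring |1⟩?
0.7632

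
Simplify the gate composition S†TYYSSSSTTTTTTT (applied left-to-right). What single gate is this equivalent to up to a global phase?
S†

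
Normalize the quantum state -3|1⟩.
-|1⟩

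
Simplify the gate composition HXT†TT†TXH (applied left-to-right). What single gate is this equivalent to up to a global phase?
I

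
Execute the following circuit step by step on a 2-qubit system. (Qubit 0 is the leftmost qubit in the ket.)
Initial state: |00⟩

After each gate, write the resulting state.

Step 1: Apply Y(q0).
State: i|10⟩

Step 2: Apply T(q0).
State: (-1/√2 + (1/√2)i)|10⟩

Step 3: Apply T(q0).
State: -|10⟩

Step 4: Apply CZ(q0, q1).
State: -|10⟩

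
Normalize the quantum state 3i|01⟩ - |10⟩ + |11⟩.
0.9045i|01⟩ - 0.3015|10⟩ + 0.3015|11⟩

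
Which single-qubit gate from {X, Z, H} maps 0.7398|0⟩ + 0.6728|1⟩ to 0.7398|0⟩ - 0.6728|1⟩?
Z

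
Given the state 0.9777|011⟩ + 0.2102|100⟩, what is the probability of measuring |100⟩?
0.04418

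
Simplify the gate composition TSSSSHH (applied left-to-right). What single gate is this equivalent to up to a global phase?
T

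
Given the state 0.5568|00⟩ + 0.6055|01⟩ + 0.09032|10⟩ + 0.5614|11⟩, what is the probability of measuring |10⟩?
0.008158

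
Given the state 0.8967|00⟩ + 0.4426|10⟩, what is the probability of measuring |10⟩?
0.1959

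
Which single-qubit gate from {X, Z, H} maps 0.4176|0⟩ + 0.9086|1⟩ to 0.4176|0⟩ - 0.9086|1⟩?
Z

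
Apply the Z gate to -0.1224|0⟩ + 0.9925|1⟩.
-0.1224|0⟩ - 0.9925|1⟩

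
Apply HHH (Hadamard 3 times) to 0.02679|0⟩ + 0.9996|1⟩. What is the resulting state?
0.7258|0⟩ - 0.6879|1⟩

H² = I, so H^3 = H: a single Hadamard. With (a, b) = (0.02679, 0.9996), H gives ((a + b)/√2, (a − b)/√2) = (0.7258, -0.6879).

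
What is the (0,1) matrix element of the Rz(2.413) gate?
0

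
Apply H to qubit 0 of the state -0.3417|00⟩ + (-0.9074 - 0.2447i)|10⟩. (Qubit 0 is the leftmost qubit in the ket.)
(-0.8832 - 0.173i)|00⟩ + (0.4 + 0.173i)|10⟩

H on qubit 0 mixes each pair of kets that differ only in qubit 0: amplitudes (a, b) of (|…0…⟩, |…1…⟩) become ((a + b)/√2, (a − b)/√2). Kets absent from the input have amplitude 0.
(|00⟩, |10⟩): (a, b) = (-0.3417, (-0.9074 - 0.2447i)) → ((-0.8832 - 0.173i), (0.4 + 0.173i))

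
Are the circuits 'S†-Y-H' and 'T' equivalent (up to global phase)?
No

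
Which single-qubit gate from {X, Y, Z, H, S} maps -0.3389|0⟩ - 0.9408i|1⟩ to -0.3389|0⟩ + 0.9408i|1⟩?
Z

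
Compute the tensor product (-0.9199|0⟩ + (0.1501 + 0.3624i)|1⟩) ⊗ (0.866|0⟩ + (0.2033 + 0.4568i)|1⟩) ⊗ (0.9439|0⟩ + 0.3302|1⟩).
-0.7519|000⟩ - 0.263|001⟩ + (-0.1765 - 0.3966i)|010⟩ + (-0.06175 - 0.1388i)|011⟩ + (0.1227 + 0.2962i)|100⟩ + (0.04292 + 0.1036i)|101⟩ + (-0.1275 + 0.1343i)|110⟩ + (-0.04459 + 0.04697i)|111⟩

amp(|b₁b₂…⟩) = product of the factor amplitudes for bits b₁, b₂, …; only kets whose every factor amplitude is nonzero survive.
|000⟩: (-0.9199)(0.866)(0.9439) = -0.7519
|001⟩: (-0.9199)(0.866)(0.3302) = -0.263
|010⟩: (-0.9199)(0.2033 + 0.4568i)(0.9439) = (-0.1765 - 0.3966i)
|011⟩: (-0.9199)(0.2033 + 0.4568i)(0.3302) = (-0.06175 - 0.1388i)
|100⟩: (0.1501 + 0.3624i)(0.866)(0.9439) = (0.1227 + 0.2962i)
|101⟩: (0.1501 + 0.3624i)(0.866)(0.3302) = (0.04292 + 0.1036i)
|110⟩: (0.1501 + 0.3624i)(0.2033 + 0.4568i)(0.9439) = (-0.1275 + 0.1343i)
|111⟩: (0.1501 + 0.3624i)(0.2033 + 0.4568i)(0.3302) = (-0.04459 + 0.04697i)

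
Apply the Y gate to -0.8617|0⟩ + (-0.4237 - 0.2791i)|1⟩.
(-0.2791 + 0.4237i)|0⟩ - 0.8617i|1⟩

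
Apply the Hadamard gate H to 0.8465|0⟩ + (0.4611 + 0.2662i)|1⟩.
(0.9246 + 0.1882i)|0⟩ + (0.2725 - 0.1882i)|1⟩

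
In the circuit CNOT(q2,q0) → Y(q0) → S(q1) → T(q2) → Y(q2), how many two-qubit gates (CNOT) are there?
1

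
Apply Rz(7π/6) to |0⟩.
(-0.2588 - 0.9659i)|0⟩

Rz(7π/6) = [[e^(−iθ/2), 0], [0, e^(iθ/2)]] with e^(±iθ/2) = cos(θ/2) ± i·sin(θ/2); θ = 7π/6, cos(θ/2) ≈ -0.258819, sin(θ/2) ≈ 0.965926.
With a = amp(|0⟩) = 1 and b = amp(|1⟩) = 0:
new amp(|0⟩) = (-0.258819 - 0.965926i)·a = (-0.2588 - 0.9659i)
new amp(|1⟩) = (-0.258819 + 0.965926i)·b = 0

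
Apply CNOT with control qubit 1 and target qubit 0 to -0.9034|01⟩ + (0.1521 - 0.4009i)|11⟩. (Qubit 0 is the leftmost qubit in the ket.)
(0.1521 - 0.4009i)|01⟩ - 0.9034|11⟩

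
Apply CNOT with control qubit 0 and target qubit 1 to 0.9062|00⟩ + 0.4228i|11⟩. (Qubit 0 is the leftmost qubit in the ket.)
0.9062|00⟩ + 0.4228i|10⟩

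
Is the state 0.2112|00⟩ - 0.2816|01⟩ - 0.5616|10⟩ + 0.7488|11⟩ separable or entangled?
Separable

Writing the state as a|00⟩ + b|01⟩ + c|10⟩ + d|11⟩, it is a product state iff ad − bc = 0.
Here (a, b, c, d) = (0.2112, -0.2816, -0.5616, 0.7488): ad − bc = (0.2112)(0.7488) − (-0.2816)(-0.5616) = 0, so the state is separable.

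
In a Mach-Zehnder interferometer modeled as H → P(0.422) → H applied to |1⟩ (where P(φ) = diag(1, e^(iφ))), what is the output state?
(0.04386 - 0.2048i)|0⟩ + (0.9561 + 0.2048i)|1⟩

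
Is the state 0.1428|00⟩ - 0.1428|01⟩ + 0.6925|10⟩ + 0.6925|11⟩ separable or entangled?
Entangled

Writing the state as a|00⟩ + b|01⟩ + c|10⟩ + d|11⟩, it is a product state iff ad − bc = 0.
Here (a, b, c, d) = (0.1428, -0.1428, 0.6925, 0.6925): ad − bc = (0.1428)(0.6925) − (-0.1428)(0.6925) = 0.1978 ≠ 0, so the state is entangled.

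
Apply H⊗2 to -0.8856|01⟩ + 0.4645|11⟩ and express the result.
-0.2106|00⟩ + 0.2106|01⟩ - 0.6751|10⟩ + 0.6751|11⟩

H⊗2 gives amp(|y⟩) = (1/2) Σ_x (−1)^(x·y) amp(|x⟩), where x·y is the number of positions in which both x and y have a 1.
|00⟩: (-0.8856 + 0.4645)/2 = -0.2106
|01⟩: (0.8856 - 0.4645)/2 = 0.2106
|10⟩: (-0.8856 - 0.4645)/2 = -0.6751
|11⟩: (0.8856 + 0.4645)/2 = 0.6751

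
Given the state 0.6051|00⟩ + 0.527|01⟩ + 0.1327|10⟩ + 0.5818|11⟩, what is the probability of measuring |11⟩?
0.3385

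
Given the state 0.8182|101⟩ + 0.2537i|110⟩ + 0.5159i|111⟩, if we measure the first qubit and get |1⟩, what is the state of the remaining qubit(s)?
0.8182|01⟩ + 0.2537i|10⟩ + 0.5159i|11⟩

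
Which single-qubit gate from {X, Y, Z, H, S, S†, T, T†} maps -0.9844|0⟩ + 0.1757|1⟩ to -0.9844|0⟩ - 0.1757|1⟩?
Z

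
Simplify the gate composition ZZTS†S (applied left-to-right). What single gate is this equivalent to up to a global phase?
T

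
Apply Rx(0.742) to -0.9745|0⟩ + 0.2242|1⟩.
(-0.9082 - 0.08128i)|0⟩ + (0.2089 + 0.3533i)|1⟩

Rx(0.742) = [[cos(θ/2), −i·sin(θ/2)], [−i·sin(θ/2), cos(θ/2)]]; θ = 0.742, cos(θ/2) ≈ 0.931965, sin(θ/2) ≈ 0.362548.
With a = amp(|0⟩) = -0.9745 and b = amp(|1⟩) = 0.2242:
new amp(|0⟩) = (0.931965)·a + (-0.362548i)·b = (-0.9082 - 0.08128i)
new amp(|1⟩) = (-0.362548i)·a + (0.931965)·b = (0.2089 + 0.3533i)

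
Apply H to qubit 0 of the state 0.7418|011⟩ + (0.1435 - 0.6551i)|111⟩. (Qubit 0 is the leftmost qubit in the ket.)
(0.626 - 0.4632i)|011⟩ + (0.4231 + 0.4632i)|111⟩

H on qubit 0 mixes each pair of kets that differ only in qubit 0: amplitudes (a, b) of (|…0…⟩, |…1…⟩) become ((a + b)/√2, (a − b)/√2). Kets absent from the input have amplitude 0.
(|011⟩, |111⟩): (a, b) = (0.7418, (0.1435 - 0.6551i)) → ((0.626 - 0.4632i), (0.4231 + 0.4632i))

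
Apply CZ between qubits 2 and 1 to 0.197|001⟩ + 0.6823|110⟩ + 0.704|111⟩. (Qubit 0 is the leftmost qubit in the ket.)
0.197|001⟩ + 0.6823|110⟩ - 0.704|111⟩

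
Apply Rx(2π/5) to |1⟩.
-0.5878i|0⟩ + 0.809|1⟩

Rx(2π/5) = [[cos(θ/2), −i·sin(θ/2)], [−i·sin(θ/2), cos(θ/2)]]; θ = 2π/5, cos(θ/2) ≈ 0.809017, sin(θ/2) ≈ 0.587785.
With a = amp(|0⟩) = 0 and b = amp(|1⟩) = 1:
new amp(|0⟩) = (0.809017)·a + (-0.587785i)·b = -0.5878i
new amp(|1⟩) = (-0.587785i)·a + (0.809017)·b = 0.809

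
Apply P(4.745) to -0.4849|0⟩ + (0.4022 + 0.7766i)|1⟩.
-0.4849|0⟩ + (0.7893 - 0.3767i)|1⟩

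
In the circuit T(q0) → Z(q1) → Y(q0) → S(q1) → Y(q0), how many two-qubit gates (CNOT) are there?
0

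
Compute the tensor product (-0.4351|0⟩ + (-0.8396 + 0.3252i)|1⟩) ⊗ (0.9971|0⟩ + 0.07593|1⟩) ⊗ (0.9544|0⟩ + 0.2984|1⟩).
-0.4141|000⟩ - 0.1295|001⟩ - 0.03153|010⟩ - 0.009858|011⟩ + (-0.799 + 0.3095i)|100⟩ + (-0.2498 + 0.09676i)|101⟩ + (-0.06084 + 0.02357i)|110⟩ + (-0.01902 + 0.007368i)|111⟩

amp(|b₁b₂…⟩) = product of the factor amplitudes for bits b₁, b₂, …; only kets whose every factor amplitude is nonzero survive.
|000⟩: (-0.4351)(0.9971)(0.9544) = -0.4141
|001⟩: (-0.4351)(0.9971)(0.2984) = -0.1295
|010⟩: (-0.4351)(0.07593)(0.9544) = -0.03153
|011⟩: (-0.4351)(0.07593)(0.2984) = -0.009858
|100⟩: (-0.8396 + 0.3252i)(0.9971)(0.9544) = (-0.799 + 0.3095i)
|101⟩: (-0.8396 + 0.3252i)(0.9971)(0.2984) = (-0.2498 + 0.09676i)
|110⟩: (-0.8396 + 0.3252i)(0.07593)(0.9544) = (-0.06084 + 0.02357i)
|111⟩: (-0.8396 + 0.3252i)(0.07593)(0.2984) = (-0.01902 + 0.007368i)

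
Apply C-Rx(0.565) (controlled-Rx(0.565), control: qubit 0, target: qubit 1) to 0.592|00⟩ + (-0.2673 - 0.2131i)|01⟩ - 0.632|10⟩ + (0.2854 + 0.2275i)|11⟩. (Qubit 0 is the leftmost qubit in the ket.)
0.592|00⟩ + (-0.2673 - 0.2131i)|01⟩ + (-0.5435 - 0.07956i)|10⟩ + (0.2741 + 0.3947i)|11⟩

C-Rx(0.565) leaves the control-|0⟩ kets |00⟩, |01⟩ unchanged and applies Rx(0.565) to qubit 1 on the control-|1⟩ pair (|10⟩, |11⟩).
Rx(0.565) = [[cos(θ/2), −i·sin(θ/2)], [−i·sin(θ/2), cos(θ/2)]]; θ = 0.565, cos(θ/2) ≈ 0.960362, sin(θ/2) ≈ 0.278757.
With a = amp(|10⟩) = -0.632 and b = amp(|11⟩) = (0.2854 + 0.2275i):
new amp(|10⟩) = (0.960362)·a + (-0.278757i)·b = (-0.5435 - 0.07956i)
new amp(|11⟩) = (-0.278757i)·a + (0.960362)·b = (0.2741 + 0.3947i)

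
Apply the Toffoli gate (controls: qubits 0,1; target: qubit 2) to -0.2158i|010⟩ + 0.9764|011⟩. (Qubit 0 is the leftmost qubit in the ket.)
-0.2158i|010⟩ + 0.9764|011⟩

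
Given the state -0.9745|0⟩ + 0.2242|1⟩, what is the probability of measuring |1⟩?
0.05027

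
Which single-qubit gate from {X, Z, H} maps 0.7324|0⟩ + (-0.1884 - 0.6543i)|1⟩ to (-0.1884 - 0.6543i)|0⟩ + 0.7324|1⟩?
X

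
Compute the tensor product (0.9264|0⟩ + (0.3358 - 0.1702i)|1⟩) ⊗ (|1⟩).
0.9264|01⟩ + (0.3358 - 0.1702i)|11⟩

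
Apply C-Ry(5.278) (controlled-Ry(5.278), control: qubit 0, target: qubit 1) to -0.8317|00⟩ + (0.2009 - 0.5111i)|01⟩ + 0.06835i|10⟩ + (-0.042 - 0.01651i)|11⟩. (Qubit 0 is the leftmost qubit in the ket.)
-0.8317|00⟩ + (0.2009 - 0.5111i)|01⟩ + (0.02023 - 0.05194i)|10⟩ + (0.03681 + 0.04739i)|11⟩

C-Ry(5.278) leaves the control-|0⟩ kets |00⟩, |01⟩ unchanged and applies Ry(5.278) to qubit 1 on the control-|1⟩ pair (|10⟩, |11⟩).
Ry(5.278) = [[cos(θ/2), −sin(θ/2)], [sin(θ/2), cos(θ/2)]]; θ = 5.278, cos(θ/2) ≈ -0.876337, sin(θ/2) ≈ 0.481699.
With a = amp(|10⟩) = 0.06835i and b = amp(|11⟩) = (-0.042 - 0.01651i):
new amp(|10⟩) = (-0.876337)·a + (-0.481699)·b = (0.02023 - 0.05194i)
new amp(|11⟩) = (0.481699)·a + (-0.876337)·b = (0.03681 + 0.04739i)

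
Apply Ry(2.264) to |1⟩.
-0.9053|0⟩ + 0.4249|1⟩

Ry(2.264) = [[cos(θ/2), −sin(θ/2)], [sin(θ/2), cos(θ/2)]]; θ = 2.264, cos(θ/2) ≈ 0.42485, sin(θ/2) ≈ 0.905264.
With a = amp(|0⟩) = 0 and b = amp(|1⟩) = 1:
new amp(|0⟩) = (0.42485)·a + (-0.905264)·b = -0.9053
new amp(|1⟩) = (0.905264)·a + (0.42485)·b = 0.4249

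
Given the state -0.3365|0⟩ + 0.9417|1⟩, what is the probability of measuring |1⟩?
0.8868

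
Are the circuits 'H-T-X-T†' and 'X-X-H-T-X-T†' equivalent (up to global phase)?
Yes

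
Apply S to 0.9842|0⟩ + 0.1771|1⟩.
0.9842|0⟩ + 0.1771i|1⟩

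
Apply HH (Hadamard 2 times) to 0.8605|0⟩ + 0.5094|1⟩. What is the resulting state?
0.8605|0⟩ + 0.5094|1⟩

H² = I, so an even number of Hadamards cancels: H^2 = I and the state is unchanged.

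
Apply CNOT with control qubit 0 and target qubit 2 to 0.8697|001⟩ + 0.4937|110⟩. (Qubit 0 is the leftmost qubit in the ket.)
0.8697|001⟩ + 0.4937|111⟩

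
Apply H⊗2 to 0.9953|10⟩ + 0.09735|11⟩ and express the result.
0.5463|00⟩ + 0.449|01⟩ - 0.5463|10⟩ - 0.449|11⟩

H⊗2 gives amp(|y⟩) = (1/2) Σ_x (−1)^(x·y) amp(|x⟩), where x·y is the number of positions in which both x and y have a 1.
|00⟩: (0.9953 + 0.09735)/2 = 0.5463
|01⟩: (0.9953 - 0.09735)/2 = 0.449
|10⟩: (-0.9953 - 0.09735)/2 = -0.5463
|11⟩: (-0.9953 + 0.09735)/2 = -0.449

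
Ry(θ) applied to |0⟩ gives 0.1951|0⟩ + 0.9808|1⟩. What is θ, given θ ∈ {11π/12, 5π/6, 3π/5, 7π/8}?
7π/8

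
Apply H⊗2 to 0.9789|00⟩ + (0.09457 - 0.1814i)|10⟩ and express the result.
(0.5367 - 0.0907i)|00⟩ + (0.5367 - 0.0907i)|01⟩ + (0.4422 + 0.0907i)|10⟩ + (0.4422 + 0.0907i)|11⟩

H⊗2 gives amp(|y⟩) = (1/2) Σ_x (−1)^(x·y) amp(|x⟩), where x·y is the number of positions in which both x and y have a 1.
|00⟩: (0.9789 + (0.09457 - 0.1814i))/2 = (0.5367 - 0.0907i)
|01⟩: (0.9789 + (0.09457 - 0.1814i))/2 = (0.5367 - 0.0907i)
|10⟩: (0.9789 - (0.09457 - 0.1814i))/2 = (0.4422 + 0.0907i)
|11⟩: (0.9789 - (0.09457 - 0.1814i))/2 = (0.4422 + 0.0907i)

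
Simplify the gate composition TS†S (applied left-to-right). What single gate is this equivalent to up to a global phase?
T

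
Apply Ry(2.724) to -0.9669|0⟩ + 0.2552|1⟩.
-0.4501|0⟩ - 0.893|1⟩

Ry(2.724) = [[cos(θ/2), −sin(θ/2)], [sin(θ/2), cos(θ/2)]]; θ = 2.724, cos(θ/2) ≈ 0.207283, sin(θ/2) ≈ 0.978281.
With a = amp(|0⟩) = -0.9669 and b = amp(|1⟩) = 0.2552:
new amp(|0⟩) = (0.207283)·a + (-0.978281)·b = -0.4501
new amp(|1⟩) = (0.978281)·a + (0.207283)·b = -0.893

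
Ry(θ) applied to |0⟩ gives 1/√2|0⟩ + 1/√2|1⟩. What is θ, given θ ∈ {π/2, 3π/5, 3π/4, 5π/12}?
π/2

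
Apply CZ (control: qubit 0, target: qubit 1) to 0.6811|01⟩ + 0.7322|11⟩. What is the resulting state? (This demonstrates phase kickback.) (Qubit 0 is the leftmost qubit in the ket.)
0.6811|01⟩ - 0.7322|11⟩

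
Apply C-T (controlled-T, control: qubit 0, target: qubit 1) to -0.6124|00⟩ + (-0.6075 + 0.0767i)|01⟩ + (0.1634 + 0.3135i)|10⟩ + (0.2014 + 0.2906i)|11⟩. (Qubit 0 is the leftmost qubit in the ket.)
-0.6124|00⟩ + (-0.6075 + 0.0767i)|01⟩ + (0.1634 + 0.3135i)|10⟩ + (-0.06307 + 0.3479i)|11⟩

C-T leaves the control-|0⟩ kets |00⟩, |01⟩ unchanged and applies T to qubit 1 on the control-|1⟩ pair (|10⟩, |11⟩).
T = [[1, 0], [0, (1/√2 + (1/√2)i)]].
With a = amp(|10⟩) = (0.1634 + 0.3135i) and b = amp(|11⟩) = (0.2014 + 0.2906i):
new amp(|10⟩) = (1)·a = (0.1634 + 0.3135i)
new amp(|11⟩) = (1/√2 + (1/√2)i)·b = (-0.06307 + 0.3479i)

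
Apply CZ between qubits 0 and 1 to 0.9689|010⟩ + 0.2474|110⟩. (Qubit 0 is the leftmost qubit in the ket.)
0.9689|010⟩ - 0.2474|110⟩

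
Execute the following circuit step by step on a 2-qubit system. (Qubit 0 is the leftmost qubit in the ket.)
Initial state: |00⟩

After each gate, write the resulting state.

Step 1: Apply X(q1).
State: |01⟩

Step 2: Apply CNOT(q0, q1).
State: |01⟩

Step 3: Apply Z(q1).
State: -|01⟩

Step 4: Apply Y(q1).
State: i|00⟩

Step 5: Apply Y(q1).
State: -|01⟩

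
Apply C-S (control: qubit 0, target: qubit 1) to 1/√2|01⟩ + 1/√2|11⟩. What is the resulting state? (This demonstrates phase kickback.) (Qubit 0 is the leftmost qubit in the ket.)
1/√2|01⟩ + (1/√2)i|11⟩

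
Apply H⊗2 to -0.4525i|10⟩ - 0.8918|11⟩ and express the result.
(-0.4459 - 0.2263i)|00⟩ + (0.4459 - 0.2263i)|01⟩ + (0.4459 + 0.2263i)|10⟩ + (-0.4459 + 0.2263i)|11⟩

H⊗2 gives amp(|y⟩) = (1/2) Σ_x (−1)^(x·y) amp(|x⟩), where x·y is the number of positions in which both x and y have a 1.
|00⟩: (-0.4525i - 0.8918)/2 = (-0.4459 - 0.2263i)
|01⟩: (-0.4525i + 0.8918)/2 = (0.4459 - 0.2263i)
|10⟩: (0.4525i + 0.8918)/2 = (0.4459 + 0.2263i)
|11⟩: (0.4525i - 0.8918)/2 = (-0.4459 + 0.2263i)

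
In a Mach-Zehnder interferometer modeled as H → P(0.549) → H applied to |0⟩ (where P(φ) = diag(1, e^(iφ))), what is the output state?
(0.9265 + 0.2609i)|0⟩ + (0.07348 - 0.2609i)|1⟩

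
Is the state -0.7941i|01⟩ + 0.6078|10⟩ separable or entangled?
Entangled

Writing the state as a|00⟩ + b|01⟩ + c|10⟩ + d|11⟩, it is a product state iff ad − bc = 0.
Here (a, b, c, d) = (0, -0.7941i, 0.6078, 0): ad − bc = (0)(0) − (-0.7941i)(0.6078) = 0.4827i ≠ 0, so the state is entangled.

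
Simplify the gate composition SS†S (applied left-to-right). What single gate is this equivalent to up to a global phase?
S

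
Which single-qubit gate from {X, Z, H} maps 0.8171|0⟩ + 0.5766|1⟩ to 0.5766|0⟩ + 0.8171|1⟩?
X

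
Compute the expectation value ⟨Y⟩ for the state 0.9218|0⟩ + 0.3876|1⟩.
0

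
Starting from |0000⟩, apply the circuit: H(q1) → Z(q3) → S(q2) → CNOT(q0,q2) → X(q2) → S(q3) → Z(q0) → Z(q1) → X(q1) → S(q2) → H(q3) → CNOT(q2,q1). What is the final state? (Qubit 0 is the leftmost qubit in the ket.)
(1/2)i|0010⟩ + (1/2)i|0011⟩ - (1/2)i|0110⟩ - (1/2)i|0111⟩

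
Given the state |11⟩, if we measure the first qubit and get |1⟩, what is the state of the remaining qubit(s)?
|1⟩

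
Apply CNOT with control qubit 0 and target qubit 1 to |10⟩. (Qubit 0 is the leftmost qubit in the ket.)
|11⟩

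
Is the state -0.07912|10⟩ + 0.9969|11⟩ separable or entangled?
Separable

Writing the state as a|00⟩ + b|01⟩ + c|10⟩ + d|11⟩, it is a product state iff ad − bc = 0.
Here (a, b, c, d) = (0, 0, -0.07912, 0.9969): ad − bc = (0)(0.9969) − (0)(-0.07912) = 0, so the state is separable.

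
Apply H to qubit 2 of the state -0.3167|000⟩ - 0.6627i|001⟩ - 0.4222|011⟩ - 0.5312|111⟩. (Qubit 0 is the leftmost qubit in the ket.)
(-0.2239 - 0.4686i)|000⟩ + (-0.2239 + 0.4686i)|001⟩ - 0.2985|010⟩ + 0.2985|011⟩ - 0.3756|110⟩ + 0.3756|111⟩

H on qubit 2 mixes each pair of kets that differ only in qubit 2: amplitudes (a, b) of (|…0…⟩, |…1…⟩) become ((a + b)/√2, (a − b)/√2). Kets absent from the input have amplitude 0.
(|000⟩, |001⟩): (a, b) = (-0.3167, -0.6627i) → ((-0.2239 - 0.4686i), (-0.2239 + 0.4686i))
(|010⟩, |011⟩): (a, b) = (0, -0.4222) → (-0.2985, 0.2985)
(|110⟩, |111⟩): (a, b) = (0, -0.5312) → (-0.3756, 0.3756)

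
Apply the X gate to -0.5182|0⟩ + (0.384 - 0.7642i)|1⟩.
(0.384 - 0.7642i)|0⟩ - 0.5182|1⟩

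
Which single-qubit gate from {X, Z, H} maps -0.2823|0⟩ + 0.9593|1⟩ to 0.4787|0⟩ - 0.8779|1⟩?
H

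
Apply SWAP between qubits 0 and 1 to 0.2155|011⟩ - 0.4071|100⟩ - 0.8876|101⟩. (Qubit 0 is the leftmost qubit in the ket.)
-0.4071|010⟩ - 0.8876|011⟩ + 0.2155|101⟩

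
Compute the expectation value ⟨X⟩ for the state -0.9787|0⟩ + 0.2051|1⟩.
-0.4015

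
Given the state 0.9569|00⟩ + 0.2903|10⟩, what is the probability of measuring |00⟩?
0.9157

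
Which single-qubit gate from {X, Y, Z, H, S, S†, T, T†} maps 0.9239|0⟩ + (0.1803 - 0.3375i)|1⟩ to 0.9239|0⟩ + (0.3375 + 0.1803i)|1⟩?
S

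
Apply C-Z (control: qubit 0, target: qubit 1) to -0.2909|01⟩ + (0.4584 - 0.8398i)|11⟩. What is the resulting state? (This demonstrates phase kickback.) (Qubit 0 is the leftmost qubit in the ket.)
-0.2909|01⟩ + (-0.4584 + 0.8398i)|11⟩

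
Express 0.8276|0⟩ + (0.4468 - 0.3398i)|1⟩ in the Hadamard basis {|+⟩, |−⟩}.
(0.9011 - 0.2403i)|+⟩ + (0.2693 + 0.2403i)|−⟩

With |ψ⟩ = α|0⟩ + β|1⟩, the Hadamard-basis coefficients are ⟨+|ψ⟩ = (α + β)/√2 and ⟨−|ψ⟩ = (α − β)/√2.
Here α = 0.8276, β = (0.4468 - 0.3398i): (α + β)/√2 = (0.9011 - 0.2403i), (α − β)/√2 = (0.2693 + 0.2403i).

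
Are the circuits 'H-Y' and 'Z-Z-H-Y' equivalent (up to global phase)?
Yes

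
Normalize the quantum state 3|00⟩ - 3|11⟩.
1/√2|00⟩ - 1/√2|11⟩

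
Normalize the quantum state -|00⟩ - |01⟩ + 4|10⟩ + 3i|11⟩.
-0.1925|00⟩ - 0.1925|01⟩ + 0.7698|10⟩ + (1/√3)i|11⟩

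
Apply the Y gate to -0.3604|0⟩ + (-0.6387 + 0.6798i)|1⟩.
(0.6798 + 0.6387i)|0⟩ - 0.3604i|1⟩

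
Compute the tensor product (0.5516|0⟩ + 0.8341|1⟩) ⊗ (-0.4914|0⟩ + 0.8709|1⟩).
-0.2711|00⟩ + 0.4804|01⟩ - 0.4099|10⟩ + 0.7264|11⟩

amp(|b₁b₂…⟩) = product of the factor amplitudes for bits b₁, b₂, …; only kets whose every factor amplitude is nonzero survive.
|00⟩: (0.5516)(-0.4914) = -0.2711
|01⟩: (0.5516)(0.8709) = 0.4804
|10⟩: (0.8341)(-0.4914) = -0.4099
|11⟩: (0.8341)(0.8709) = 0.7264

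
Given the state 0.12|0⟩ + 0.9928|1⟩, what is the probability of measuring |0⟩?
0.0144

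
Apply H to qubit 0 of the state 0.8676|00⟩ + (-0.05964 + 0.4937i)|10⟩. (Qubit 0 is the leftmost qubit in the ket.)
(0.5713 + 0.3491i)|00⟩ + (0.6557 - 0.3491i)|10⟩

H on qubit 0 mixes each pair of kets that differ only in qubit 0: amplitudes (a, b) of (|…0…⟩, |…1…⟩) become ((a + b)/√2, (a − b)/√2). Kets absent from the input have amplitude 0.
(|00⟩, |10⟩): (a, b) = (0.8676, (-0.05964 + 0.4937i)) → ((0.5713 + 0.3491i), (0.6557 - 0.3491i))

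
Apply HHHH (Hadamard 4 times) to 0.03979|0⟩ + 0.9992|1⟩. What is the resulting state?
0.03979|0⟩ + 0.9992|1⟩

H² = I, so an even number of Hadamards cancels: H^4 = I and the state is unchanged.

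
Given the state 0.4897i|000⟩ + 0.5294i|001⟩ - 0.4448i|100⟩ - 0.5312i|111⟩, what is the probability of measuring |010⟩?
0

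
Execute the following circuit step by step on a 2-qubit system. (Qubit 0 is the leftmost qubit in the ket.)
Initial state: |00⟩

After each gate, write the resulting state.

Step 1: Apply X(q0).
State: |10⟩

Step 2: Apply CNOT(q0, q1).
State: |11⟩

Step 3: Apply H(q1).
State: 1/√2|10⟩ - 1/√2|11⟩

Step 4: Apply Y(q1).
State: (1/√2)i|10⟩ + (1/√2)i|11⟩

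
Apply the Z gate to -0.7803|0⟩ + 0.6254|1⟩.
-0.7803|0⟩ - 0.6254|1⟩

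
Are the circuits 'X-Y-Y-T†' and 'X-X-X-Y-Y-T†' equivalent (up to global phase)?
Yes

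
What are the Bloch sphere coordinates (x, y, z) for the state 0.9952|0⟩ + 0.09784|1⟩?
(0.1947, 0, 0.9809)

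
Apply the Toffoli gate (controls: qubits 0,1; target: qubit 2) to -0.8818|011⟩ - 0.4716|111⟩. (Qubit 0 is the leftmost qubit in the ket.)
-0.8818|011⟩ - 0.4716|110⟩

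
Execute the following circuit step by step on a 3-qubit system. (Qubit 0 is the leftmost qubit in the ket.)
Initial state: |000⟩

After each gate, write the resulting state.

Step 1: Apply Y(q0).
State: i|100⟩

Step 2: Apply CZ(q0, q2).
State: i|100⟩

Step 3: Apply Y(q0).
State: |000⟩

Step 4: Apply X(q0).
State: |100⟩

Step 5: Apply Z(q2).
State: |100⟩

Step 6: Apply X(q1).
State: |110⟩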